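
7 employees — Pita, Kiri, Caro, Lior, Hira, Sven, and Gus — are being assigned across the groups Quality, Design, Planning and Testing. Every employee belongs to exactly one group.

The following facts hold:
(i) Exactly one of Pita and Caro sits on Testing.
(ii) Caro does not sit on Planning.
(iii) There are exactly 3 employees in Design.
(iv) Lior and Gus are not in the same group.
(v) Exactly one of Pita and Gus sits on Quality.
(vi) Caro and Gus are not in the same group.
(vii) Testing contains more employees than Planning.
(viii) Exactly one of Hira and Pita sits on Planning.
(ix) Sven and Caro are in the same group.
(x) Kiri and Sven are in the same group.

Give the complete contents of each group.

Quality = {Gus}; Design = {Caro, Kiri, Sven}; Planning = {Hira}; Testing = {Lior, Pita}

From (ii): Caro ∉ Planning.
(ix): Sven matches Caro: Sven ∉ Planning.
(x): Kiri matches Sven: Kiri ∉ Planning.
Suppose Pita ∈ Quality: no assignment then satisfies all the clues, so Pita ∉ Quality.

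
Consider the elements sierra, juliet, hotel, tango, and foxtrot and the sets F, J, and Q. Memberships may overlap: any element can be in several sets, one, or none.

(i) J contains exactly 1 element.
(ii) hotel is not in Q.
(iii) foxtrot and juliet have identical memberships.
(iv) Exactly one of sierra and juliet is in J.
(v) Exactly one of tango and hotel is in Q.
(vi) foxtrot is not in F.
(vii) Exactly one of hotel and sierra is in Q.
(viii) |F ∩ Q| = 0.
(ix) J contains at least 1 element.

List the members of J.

From (ii): hotel ∉ Q.
From (vi): foxtrot ∉ F.
(iii): juliet matches foxtrot: juliet ∉ F.
(v) (exactly one): tango ∈ Q.
(vii) (exactly one): sierra ∈ Q.
Suppose sierra ∉ J: no assignment then satisfies all the clues, so sierra ∈ J.

J = {sierra}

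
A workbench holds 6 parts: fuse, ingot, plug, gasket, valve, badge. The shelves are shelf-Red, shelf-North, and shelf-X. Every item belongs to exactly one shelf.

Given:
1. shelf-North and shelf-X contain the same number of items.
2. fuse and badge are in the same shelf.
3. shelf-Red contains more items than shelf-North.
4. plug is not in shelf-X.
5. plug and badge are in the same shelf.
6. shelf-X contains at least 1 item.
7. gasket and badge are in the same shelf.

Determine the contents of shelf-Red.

shelf-Red = {badge, fuse, gasket, plug}

From (4): plug ∉ shelf-X.
(5): badge matches plug: badge ∉ shelf-X.
(7): gasket matches badge: gasket ∉ shelf-X.
(2): fuse matches badge: fuse ∉ shelf-X.
Suppose fuse ∉ shelf-Red: no assignment then satisfies all the clues, so fuse ∈ shelf-Red.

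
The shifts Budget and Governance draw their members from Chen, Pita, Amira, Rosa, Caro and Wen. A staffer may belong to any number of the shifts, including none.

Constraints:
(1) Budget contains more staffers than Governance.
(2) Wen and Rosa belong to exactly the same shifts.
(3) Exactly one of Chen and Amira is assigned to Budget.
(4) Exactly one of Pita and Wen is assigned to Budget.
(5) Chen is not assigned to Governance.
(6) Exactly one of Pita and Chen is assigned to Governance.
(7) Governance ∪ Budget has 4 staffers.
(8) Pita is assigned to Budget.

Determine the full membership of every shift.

Budget = {Caro, Chen, Pita}; Governance = {Amira, Pita}

From (5): Chen ∉ Governance.
From (8): Pita ∈ Budget.
(4) (exactly one): Wen ∉ Budget.
(6) (exactly one): Pita ∈ Governance.
(2): Rosa matches Wen: Rosa ∉ Budget.
Suppose Chen ∉ Budget: no assignment then satisfies all the clues, so Chen ∈ Budget.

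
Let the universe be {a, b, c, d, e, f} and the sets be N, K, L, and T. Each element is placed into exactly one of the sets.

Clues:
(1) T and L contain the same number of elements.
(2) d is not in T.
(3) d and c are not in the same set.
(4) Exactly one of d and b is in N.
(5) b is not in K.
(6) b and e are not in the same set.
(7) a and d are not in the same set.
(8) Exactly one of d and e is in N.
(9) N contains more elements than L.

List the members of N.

N = {d, f}

From (2): d ∉ T.
From (5): b ∉ K.
Suppose a ∈ N: no assignment then satisfies all the clues, so a ∉ N.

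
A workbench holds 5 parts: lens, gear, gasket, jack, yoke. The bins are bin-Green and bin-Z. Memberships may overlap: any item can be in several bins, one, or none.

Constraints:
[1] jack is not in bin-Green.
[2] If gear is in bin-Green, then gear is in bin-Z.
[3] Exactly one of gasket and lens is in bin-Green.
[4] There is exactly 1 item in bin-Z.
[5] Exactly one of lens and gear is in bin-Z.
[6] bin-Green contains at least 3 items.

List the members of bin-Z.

From (1): jack ∉ bin-Green.
Suppose lens ∈ bin-Z: no assignment then satisfies all the clues, so lens ∉ bin-Z.

bin-Z = {gear}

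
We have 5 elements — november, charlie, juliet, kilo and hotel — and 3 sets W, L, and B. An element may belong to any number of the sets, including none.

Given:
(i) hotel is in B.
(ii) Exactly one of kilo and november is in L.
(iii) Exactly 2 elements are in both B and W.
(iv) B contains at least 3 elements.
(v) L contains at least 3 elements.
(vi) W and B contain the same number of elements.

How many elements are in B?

3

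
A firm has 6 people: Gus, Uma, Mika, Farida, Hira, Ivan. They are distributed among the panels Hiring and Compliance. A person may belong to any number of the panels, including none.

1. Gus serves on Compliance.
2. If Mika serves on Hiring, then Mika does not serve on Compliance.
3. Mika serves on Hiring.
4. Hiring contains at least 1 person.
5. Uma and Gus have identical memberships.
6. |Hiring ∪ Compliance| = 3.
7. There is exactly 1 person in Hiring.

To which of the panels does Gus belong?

Gus: Compliance

From (1): Gus ∈ Compliance.
From (3): Mika ∈ Hiring.
(2): Mika ∉ Compliance.
(5): Uma matches Gus: Uma ∈ Compliance.
(7): Hiring already has 1, so the rest are out.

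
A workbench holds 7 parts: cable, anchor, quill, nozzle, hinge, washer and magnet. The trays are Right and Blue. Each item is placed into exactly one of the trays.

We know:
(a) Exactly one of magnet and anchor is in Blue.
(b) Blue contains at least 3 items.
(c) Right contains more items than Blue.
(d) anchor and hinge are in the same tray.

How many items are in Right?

4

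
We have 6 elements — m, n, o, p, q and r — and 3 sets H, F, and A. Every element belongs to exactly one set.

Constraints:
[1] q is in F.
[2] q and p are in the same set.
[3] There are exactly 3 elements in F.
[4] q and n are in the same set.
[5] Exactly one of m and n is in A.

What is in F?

From (1): q ∈ F.
(2): p matches q: p ∉ H.
(2): p matches q: p ∈ F.
(4): n matches q: n ∉ H.
(4): n matches q: n ∈ F.
(5) (exactly one): m ∈ A.
(3): F already has 3, so the rest are out.

F = {n, p, q}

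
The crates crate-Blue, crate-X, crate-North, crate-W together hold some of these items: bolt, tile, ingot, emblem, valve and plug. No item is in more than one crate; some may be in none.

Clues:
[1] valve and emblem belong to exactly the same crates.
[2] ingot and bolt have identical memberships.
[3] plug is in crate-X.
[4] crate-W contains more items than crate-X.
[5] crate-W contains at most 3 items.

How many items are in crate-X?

From (3): plug ∈ crate-X.
Suppose bolt ∈ crate-X: no assignment then satisfies all the clues, so bolt ∉ crate-X.

1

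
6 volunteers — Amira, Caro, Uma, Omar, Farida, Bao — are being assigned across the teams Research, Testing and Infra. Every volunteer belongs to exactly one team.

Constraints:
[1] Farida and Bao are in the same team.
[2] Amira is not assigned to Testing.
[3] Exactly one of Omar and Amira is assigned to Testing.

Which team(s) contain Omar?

From (2): Amira ∉ Testing.
(3) (exactly one): Omar ∈ Testing.

Omar: Testing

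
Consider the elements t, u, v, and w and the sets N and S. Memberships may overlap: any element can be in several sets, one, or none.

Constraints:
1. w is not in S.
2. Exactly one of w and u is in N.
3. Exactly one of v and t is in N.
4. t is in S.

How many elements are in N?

2

From (1): w ∉ S.
From (4): t ∈ S.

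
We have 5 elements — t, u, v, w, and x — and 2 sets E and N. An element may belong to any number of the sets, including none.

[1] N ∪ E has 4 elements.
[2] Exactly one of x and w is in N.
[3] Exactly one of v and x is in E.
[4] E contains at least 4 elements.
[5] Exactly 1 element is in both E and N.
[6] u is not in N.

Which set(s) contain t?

t: E

From (6): u ∉ N.
Suppose t ∉ E: no assignment then satisfies all the clues, so t ∈ E.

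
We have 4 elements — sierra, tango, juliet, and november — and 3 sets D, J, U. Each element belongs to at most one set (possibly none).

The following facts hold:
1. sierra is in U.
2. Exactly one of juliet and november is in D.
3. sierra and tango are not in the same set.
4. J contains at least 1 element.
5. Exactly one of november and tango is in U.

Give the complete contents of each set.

D = {juliet}; J = {tango}; U = {november, sierra}

From (1): sierra ∈ U.
(3): tango ∉ U.
(5) (exactly one): november ∈ U.
(2) (exactly one): juliet ∈ D.
(4): only 1 candidates remain for J, so all are in.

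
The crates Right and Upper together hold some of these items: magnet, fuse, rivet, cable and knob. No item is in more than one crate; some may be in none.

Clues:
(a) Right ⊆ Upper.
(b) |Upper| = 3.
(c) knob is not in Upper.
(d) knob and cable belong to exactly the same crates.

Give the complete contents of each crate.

Right = {}; Upper = {fuse, magnet, rivet}

From (c): knob ∉ Upper.
(a) contrapositive: knob ∉ Right.
(d): cable matches knob: cable ∉ Right.
(d): cable matches knob: cable ∉ Upper.
(b): only 3 candidates remain for Upper, so all are in.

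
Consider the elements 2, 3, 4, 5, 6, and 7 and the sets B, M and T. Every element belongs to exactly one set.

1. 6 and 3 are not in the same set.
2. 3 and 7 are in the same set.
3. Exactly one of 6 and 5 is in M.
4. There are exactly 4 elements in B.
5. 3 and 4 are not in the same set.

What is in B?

B = {2, 3, 5, 7}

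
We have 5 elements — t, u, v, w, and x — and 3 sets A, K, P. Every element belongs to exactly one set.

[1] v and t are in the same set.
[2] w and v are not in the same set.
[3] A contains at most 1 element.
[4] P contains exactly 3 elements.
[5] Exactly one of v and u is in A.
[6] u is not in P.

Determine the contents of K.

K = {w}

From (6): u ∉ P.
Suppose t ∈ K: no assignment then satisfies all the clues, so t ∉ K.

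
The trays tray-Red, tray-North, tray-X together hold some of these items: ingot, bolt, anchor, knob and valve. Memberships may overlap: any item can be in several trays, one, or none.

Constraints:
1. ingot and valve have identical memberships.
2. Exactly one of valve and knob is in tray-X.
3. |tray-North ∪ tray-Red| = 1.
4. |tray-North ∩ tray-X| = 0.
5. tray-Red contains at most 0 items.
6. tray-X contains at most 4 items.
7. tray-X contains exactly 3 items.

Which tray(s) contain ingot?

ingot: tray-X

(5): tray-Red already has 0, so the rest are out.
Suppose ingot ∈ tray-North: no assignment then satisfies all the clues, so ingot ∉ tray-North.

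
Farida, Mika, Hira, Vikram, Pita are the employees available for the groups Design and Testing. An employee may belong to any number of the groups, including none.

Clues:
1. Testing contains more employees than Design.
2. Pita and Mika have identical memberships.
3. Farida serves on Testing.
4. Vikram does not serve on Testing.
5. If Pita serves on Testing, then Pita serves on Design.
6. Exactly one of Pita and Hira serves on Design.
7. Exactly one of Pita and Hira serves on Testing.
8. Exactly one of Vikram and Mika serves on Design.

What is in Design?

Design = {Mika, Pita}

From (3): Farida ∈ Testing.
From (4): Vikram ∉ Testing.
Suppose Farida ∈ Design: no assignment then satisfies all the clues, so Farida ∉ Design.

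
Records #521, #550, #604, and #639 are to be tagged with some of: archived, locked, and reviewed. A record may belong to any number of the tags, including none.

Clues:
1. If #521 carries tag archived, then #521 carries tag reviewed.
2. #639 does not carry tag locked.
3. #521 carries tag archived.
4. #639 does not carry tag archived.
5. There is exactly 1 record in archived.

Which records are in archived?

archived = {#521}

From (2): #639 ∉ locked.
From (3): #521 ∈ archived.
From (4): #639 ∉ archived.
(1): #521 ∈ reviewed.
(5): archived already has 1, so the rest are out.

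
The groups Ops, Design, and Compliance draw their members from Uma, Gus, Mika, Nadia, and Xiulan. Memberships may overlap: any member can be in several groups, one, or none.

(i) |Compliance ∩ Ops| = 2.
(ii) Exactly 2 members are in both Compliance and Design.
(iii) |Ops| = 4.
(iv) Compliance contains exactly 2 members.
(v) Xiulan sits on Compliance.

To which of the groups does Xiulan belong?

Xiulan: Compliance, Design, Ops

From (v): Xiulan ∈ Compliance.
Suppose Xiulan ∉ Ops: no assignment then satisfies all the clues, so Xiulan ∈ Ops.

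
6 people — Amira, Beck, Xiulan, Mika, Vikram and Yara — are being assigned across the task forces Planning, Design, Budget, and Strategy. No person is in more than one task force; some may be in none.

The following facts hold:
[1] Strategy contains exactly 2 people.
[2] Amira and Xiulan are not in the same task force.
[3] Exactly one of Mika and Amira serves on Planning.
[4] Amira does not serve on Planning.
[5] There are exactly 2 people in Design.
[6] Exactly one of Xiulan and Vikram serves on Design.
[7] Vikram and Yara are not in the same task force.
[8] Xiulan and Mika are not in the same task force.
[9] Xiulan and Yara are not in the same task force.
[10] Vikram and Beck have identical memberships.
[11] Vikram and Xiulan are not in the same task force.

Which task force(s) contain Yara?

Yara: Strategy

From (4): Amira ∉ Planning.
(3) (exactly one): Mika ∈ Planning.
(8): Xiulan ∉ Planning.
Suppose Yara ∈ Planning: no assignment then satisfies all the clues, so Yara ∉ Planning.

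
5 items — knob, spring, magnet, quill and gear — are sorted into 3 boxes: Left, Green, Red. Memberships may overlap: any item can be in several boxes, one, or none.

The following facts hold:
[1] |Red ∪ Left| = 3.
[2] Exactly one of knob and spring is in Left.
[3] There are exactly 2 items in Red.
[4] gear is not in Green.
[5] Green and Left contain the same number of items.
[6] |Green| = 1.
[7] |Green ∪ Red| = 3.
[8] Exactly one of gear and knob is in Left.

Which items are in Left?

Left = {knob}

From (4): gear ∉ Green.
Suppose knob ∉ Left: no assignment then satisfies all the clues, so knob ∈ Left.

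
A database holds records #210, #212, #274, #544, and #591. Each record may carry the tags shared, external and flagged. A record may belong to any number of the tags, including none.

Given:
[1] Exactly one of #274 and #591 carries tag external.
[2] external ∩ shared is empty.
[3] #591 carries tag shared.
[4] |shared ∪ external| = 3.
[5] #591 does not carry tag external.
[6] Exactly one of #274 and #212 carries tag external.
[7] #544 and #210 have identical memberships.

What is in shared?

From (3): #591 ∈ shared.
From (5): #591 ∉ external.
(1) (exactly one): #274 ∈ external.
(2) (disjoint): #274 ∉ shared.
(6) (exactly one): #212 ∉ external.
Suppose #210 ∈ shared: no assignment then satisfies all the clues, so #210 ∉ shared.

shared = {#212, #591}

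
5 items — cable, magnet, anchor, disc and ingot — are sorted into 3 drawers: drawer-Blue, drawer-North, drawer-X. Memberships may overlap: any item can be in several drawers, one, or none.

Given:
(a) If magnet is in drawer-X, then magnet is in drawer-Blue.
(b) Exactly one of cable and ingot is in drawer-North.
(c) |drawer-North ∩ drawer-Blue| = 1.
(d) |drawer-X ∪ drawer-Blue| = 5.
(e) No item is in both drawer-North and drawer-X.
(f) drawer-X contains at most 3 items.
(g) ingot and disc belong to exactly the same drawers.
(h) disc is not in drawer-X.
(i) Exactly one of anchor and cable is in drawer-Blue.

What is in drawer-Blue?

drawer-Blue = {cable, disc, ingot, magnet}

From (h): disc ∉ drawer-X.
(g): ingot matches disc: ingot ∉ drawer-X.
Suppose cable ∉ drawer-Blue: no assignment then satisfies all the clues, so cable ∈ drawer-Blue.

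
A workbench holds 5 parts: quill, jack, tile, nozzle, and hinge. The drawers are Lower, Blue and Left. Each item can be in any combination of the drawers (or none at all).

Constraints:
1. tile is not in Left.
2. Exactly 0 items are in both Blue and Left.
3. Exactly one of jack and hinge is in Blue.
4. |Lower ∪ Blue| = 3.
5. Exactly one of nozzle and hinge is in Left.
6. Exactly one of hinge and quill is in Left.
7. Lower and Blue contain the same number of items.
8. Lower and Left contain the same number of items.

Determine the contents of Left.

From (1): tile ∉ Left.
Suppose quill ∉ Left: no assignment then satisfies all the clues, so quill ∈ Left.

Left = {nozzle, quill}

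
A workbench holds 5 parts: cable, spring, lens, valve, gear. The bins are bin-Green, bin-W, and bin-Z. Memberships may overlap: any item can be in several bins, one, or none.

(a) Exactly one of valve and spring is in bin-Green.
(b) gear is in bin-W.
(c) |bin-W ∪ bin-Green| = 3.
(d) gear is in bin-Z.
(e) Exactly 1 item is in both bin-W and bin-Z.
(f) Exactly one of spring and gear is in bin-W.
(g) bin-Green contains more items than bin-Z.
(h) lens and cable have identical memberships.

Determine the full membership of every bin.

bin-Green = {gear, spring}; bin-W = {gear, valve}; bin-Z = {gear}

From (b): gear ∈ bin-W.
From (d): gear ∈ bin-Z.
(f) (exactly one): spring ∉ bin-W.
Suppose cable ∈ bin-Green: no assignment then satisfies all the clues, so cable ∉ bin-Green.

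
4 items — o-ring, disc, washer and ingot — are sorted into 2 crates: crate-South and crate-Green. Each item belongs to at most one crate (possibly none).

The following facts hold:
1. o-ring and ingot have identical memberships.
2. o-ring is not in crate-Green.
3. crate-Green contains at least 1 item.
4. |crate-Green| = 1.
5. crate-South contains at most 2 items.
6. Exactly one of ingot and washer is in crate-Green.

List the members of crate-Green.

From (2): o-ring ∉ crate-Green.
(1): ingot matches o-ring: ingot ∉ crate-Green.
(6) (exactly one): washer ∈ crate-Green.
(4): crate-Green already has 1, so the rest are out.

crate-Green = {washer}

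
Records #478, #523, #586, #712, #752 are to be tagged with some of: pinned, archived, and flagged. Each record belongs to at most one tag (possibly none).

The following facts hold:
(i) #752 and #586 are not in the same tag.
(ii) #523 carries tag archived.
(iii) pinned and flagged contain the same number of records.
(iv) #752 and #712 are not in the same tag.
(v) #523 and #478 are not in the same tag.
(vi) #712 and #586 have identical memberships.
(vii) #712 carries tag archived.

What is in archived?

archived = {#523, #586, #712}

From (ii): #523 ∈ archived.
From (vii): #712 ∈ archived.
(iv): #752 ∉ archived.
(v): #478 ∉ archived.
(vi): #586 matches #712: #586 ∉ pinned.
(vi): #586 matches #712: #586 ∈ archived.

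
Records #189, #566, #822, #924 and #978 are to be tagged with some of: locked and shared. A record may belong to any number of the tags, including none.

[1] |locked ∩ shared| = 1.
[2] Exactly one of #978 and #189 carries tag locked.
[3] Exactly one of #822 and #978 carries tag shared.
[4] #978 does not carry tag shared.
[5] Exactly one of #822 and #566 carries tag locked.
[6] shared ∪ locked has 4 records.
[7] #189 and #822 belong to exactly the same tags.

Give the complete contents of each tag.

locked = {#566, #978}; shared = {#189, #566, #822}

From (4): #978 ∉ shared.
(3) (exactly one): #822 ∈ shared.
(7): #189 matches #822: #189 ∈ shared.
Suppose #189 ∈ locked: no assignment then satisfies all the clues, so #189 ∉ locked.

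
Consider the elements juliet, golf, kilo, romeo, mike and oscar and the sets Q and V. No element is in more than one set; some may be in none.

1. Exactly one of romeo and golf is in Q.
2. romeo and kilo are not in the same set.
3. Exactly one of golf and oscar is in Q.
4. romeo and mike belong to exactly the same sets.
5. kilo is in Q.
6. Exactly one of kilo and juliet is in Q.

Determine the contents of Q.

Q = {golf, kilo}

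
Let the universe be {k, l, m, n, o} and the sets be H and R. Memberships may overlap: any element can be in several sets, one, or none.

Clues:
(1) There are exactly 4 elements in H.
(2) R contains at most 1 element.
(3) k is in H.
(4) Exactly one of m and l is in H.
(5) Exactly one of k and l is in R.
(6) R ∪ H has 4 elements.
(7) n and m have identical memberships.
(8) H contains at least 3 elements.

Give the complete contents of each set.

H = {k, m, n, o}; R = {k}

From (3): k ∈ H.
Suppose k ∉ R: no assignment then satisfies all the clues, so k ∈ R.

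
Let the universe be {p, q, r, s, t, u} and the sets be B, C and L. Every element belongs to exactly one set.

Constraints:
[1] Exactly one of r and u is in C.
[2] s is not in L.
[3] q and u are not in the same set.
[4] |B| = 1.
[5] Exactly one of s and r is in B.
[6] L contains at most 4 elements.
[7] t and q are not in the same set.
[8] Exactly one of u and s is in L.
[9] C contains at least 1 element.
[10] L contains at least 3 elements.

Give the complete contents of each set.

From (2): s ∉ L.
(8) (exactly one): u ∈ L.
(1) (exactly one): r ∈ C.
(3): q ∉ L.
(5) (exactly one): s ∈ B.
(10): only 3 candidates remain for L, so all are in.
(4): B already has 1, so the rest are out.
Only one set left: q ∈ C.

B = {s}; C = {q, r}; L = {p, t, u}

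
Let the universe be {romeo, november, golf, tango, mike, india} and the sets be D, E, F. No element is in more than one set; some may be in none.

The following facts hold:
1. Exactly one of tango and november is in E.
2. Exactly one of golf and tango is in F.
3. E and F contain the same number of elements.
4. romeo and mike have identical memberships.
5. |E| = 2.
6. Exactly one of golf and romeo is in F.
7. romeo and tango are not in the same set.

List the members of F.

F = {golf, november}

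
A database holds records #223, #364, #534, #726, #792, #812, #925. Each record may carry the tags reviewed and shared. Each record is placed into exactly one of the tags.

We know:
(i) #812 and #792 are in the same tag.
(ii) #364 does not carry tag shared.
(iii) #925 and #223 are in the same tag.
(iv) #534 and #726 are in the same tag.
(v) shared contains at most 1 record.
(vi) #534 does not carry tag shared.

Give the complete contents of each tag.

reviewed = {#223, #364, #534, #726, #792, #812, #925}; shared = {}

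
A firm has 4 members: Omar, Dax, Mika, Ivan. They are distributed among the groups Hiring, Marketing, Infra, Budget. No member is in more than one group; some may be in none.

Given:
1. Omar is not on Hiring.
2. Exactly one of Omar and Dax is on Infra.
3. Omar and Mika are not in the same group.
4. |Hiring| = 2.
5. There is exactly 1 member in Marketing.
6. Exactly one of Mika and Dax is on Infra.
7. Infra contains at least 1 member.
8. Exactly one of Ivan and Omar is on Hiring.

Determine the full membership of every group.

From (1): Omar ∉ Hiring.
(8) (exactly one): Ivan ∈ Hiring.
Suppose Omar ∉ Marketing: no assignment then satisfies all the clues, so Omar ∈ Marketing.

Hiring = {Ivan, Mika}; Marketing = {Omar}; Infra = {Dax}; Budget = {}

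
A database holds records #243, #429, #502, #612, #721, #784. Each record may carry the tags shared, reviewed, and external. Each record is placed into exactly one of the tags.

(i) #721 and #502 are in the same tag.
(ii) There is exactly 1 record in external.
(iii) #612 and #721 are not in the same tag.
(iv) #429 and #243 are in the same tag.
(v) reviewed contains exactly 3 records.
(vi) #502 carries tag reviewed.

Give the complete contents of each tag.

From (vi): #502 ∈ reviewed.
(i): #721 matches #502: #721 ∉ shared.
(i): #721 matches #502: #721 ∈ reviewed.
(iii): #612 ∉ reviewed.
Suppose #243 ∉ shared: no assignment then satisfies all the clues, so #243 ∈ shared.

shared = {#243, #429}; reviewed = {#502, #721, #784}; external = {#612}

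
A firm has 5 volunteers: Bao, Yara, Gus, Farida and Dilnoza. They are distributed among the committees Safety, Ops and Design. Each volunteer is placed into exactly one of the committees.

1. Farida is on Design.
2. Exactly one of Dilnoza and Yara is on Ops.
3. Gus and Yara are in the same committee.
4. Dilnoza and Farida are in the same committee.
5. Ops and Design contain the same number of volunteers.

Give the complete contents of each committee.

From (1): Farida ∈ Design.
(4): Dilnoza matches Farida: Dilnoza ∉ Safety.
(4): Dilnoza matches Farida: Dilnoza ∉ Ops.
(4): Dilnoza matches Farida: Dilnoza ∈ Design.
(2) (exactly one): Yara ∈ Ops.
(3): Gus matches Yara: Gus ∉ Safety.
(3): Gus matches Yara: Gus ∈ Ops.
Suppose Bao ∉ Safety: no assignment then satisfies all the clues, so Bao ∈ Safety.

Safety = {Bao}; Ops = {Gus, Yara}; Design = {Dilnoza, Farida}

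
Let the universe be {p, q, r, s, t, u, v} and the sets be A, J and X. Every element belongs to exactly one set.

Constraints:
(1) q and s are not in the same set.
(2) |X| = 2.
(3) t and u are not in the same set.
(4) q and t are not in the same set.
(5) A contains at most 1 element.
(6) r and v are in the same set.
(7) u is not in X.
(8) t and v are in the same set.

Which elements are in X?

X = {p, q}

From (7): u ∉ X.
Suppose p ∉ X: no assignment then satisfies all the clues, so p ∈ X.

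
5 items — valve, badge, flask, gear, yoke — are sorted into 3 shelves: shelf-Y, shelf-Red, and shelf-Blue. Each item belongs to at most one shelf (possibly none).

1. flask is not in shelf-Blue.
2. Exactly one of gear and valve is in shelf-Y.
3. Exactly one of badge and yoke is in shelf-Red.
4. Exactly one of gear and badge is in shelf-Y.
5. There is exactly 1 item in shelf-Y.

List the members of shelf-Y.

shelf-Y = {gear}

From (1): flask ∉ shelf-Blue.
Suppose valve ∈ shelf-Y: no assignment then satisfies all the clues, so valve ∉ shelf-Y.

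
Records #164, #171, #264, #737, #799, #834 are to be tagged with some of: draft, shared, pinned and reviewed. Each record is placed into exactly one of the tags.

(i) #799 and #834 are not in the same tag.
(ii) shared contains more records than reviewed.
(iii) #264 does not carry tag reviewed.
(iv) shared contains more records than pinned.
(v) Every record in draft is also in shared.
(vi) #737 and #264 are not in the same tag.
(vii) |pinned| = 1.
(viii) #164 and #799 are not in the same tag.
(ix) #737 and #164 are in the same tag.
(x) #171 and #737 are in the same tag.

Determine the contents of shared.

shared = {#164, #171, #737, #834}

From (iii): #264 ∉ reviewed.
Suppose #164 ∉ shared: no assignment then satisfies all the clues, so #164 ∈ shared.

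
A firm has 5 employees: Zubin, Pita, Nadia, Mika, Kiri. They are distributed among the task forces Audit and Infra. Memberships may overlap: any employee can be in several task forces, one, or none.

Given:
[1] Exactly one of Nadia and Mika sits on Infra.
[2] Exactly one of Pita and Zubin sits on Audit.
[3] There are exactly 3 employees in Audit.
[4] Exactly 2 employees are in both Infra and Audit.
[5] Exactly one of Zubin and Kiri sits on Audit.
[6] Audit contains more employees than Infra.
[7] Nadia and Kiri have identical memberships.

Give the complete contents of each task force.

Audit = {Kiri, Nadia, Pita}; Infra = {Kiri, Nadia}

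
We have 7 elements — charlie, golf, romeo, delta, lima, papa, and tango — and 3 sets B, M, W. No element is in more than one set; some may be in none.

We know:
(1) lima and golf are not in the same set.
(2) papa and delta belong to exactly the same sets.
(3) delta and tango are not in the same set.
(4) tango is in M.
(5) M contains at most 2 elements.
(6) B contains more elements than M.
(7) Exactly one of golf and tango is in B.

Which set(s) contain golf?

golf: B

From (4): tango ∈ M.
(3): delta ∉ M.
(7) (exactly one): golf ∈ B.
(1): lima ∉ B.
(2): papa matches delta: papa ∉ M.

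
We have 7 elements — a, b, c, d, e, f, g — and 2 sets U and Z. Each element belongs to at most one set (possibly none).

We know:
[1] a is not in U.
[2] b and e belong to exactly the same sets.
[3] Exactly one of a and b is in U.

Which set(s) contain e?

e: U

From (1): a ∉ U.
(3) (exactly one): b ∈ U.
(2): e matches b: e ∈ U.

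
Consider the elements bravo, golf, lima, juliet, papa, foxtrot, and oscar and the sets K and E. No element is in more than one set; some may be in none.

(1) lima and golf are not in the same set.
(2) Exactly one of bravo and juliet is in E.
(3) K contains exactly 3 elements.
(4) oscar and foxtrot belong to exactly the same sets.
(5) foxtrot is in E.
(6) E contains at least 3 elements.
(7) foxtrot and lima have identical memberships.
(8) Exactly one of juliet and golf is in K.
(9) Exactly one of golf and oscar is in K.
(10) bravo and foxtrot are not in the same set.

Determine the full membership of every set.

From (5): foxtrot ∈ E.
(4): oscar matches foxtrot: oscar ∉ K.
(4): oscar matches foxtrot: oscar ∈ E.
(7): lima matches foxtrot: lima ∉ K.
(7): lima matches foxtrot: lima ∈ E.
(9) (exactly one): golf ∈ K.
(10): bravo ∉ E.
(2) (exactly one): juliet ∈ E.
(3): only 3 candidates remain for K, so all are in.

K = {bravo, golf, papa}; E = {foxtrot, juliet, lima, oscar}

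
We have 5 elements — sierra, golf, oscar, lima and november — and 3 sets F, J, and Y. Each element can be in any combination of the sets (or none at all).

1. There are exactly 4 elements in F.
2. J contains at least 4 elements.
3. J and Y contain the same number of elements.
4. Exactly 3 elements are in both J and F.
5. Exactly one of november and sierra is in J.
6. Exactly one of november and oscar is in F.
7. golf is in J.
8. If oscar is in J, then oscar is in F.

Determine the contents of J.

J = {golf, lima, november, oscar}

From (7): golf ∈ J.
Suppose sierra ∈ J: no assignment then satisfies all the clues, so sierra ∉ J.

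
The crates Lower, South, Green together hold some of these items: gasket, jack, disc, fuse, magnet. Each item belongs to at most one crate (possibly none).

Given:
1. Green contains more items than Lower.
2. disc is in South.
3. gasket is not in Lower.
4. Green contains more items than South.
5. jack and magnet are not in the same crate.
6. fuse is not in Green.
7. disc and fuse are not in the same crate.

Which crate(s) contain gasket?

gasket: Green

From (2): disc ∈ South.
From (3): gasket ∉ Lower.
From (6): fuse ∉ Green.
(7): fuse ∉ South.
Suppose gasket ∈ South: no assignment then satisfies all the clues, so gasket ∉ South.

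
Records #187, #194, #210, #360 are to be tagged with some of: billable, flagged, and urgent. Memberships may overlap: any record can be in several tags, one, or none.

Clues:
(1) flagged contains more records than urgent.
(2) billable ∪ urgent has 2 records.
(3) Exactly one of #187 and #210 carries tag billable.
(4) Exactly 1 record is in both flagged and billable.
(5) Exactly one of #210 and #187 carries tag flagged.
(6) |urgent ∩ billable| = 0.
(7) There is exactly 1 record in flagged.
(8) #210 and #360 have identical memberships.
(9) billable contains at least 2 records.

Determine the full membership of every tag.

billable = {#187, #194}; flagged = {#187}; urgent = {}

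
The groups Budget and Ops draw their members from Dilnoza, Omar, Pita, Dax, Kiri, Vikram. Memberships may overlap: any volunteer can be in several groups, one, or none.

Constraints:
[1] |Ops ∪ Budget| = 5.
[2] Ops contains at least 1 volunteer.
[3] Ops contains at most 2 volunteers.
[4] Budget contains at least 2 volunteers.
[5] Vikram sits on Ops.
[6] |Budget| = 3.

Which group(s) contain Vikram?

Vikram: Ops

From (5): Vikram ∈ Ops.
Suppose Vikram ∈ Budget: no assignment then satisfies all the clues, so Vikram ∉ Budget.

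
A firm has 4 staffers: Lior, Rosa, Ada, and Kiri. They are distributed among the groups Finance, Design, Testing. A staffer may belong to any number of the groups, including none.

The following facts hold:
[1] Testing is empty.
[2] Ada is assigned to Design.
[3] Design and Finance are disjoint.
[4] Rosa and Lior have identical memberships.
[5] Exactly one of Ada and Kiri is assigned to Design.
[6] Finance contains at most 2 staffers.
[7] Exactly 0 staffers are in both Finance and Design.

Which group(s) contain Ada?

Ada: Design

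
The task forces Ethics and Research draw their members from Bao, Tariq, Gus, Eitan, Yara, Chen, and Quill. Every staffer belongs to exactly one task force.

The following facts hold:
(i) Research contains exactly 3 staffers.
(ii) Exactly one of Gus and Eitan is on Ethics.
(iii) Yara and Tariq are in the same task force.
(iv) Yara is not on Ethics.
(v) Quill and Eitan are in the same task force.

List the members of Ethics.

From (iv): Yara ∉ Ethics.
(iii): Tariq matches Yara: Tariq ∉ Ethics.
Only one task force left: Tariq ∈ Research.
Only one task force left: Yara ∈ Research.
Suppose Bao ∉ Ethics: no assignment then satisfies all the clues, so Bao ∈ Ethics.

Ethics = {Bao, Chen, Eitan, Quill}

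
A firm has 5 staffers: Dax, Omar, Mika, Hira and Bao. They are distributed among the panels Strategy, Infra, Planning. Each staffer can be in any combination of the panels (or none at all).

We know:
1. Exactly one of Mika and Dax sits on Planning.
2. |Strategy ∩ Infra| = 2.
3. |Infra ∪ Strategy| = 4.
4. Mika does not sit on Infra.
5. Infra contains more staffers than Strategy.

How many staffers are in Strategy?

2

From (4): Mika ∉ Infra.
Suppose Dax ∉ Infra: no assignment then satisfies all the clues, so Dax ∈ Infra.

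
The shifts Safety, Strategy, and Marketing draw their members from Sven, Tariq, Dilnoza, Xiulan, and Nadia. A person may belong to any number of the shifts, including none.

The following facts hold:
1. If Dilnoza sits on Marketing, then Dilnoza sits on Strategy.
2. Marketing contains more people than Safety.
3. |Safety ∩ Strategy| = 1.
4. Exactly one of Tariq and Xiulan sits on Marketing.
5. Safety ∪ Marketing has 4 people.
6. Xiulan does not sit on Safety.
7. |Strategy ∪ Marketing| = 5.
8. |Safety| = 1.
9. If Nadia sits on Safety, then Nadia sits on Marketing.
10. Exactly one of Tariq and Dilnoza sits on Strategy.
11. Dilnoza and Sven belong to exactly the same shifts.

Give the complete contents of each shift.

Safety = {Nadia}; Strategy = {Dilnoza, Nadia, Sven, Xiulan}; Marketing = {Dilnoza, Nadia, Sven, Tariq}

From (6): Xiulan ∉ Safety.
Suppose Sven ∈ Safety: no assignment then satisfies all the clues, so Sven ∉ Safety.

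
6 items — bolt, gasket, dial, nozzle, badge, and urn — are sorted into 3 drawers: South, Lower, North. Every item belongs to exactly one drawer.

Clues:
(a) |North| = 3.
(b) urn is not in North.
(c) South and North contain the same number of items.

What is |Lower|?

0

From (b): urn ∉ North.
Suppose bolt ∈ Lower: no assignment then satisfies all the clues, so bolt ∉ Lower.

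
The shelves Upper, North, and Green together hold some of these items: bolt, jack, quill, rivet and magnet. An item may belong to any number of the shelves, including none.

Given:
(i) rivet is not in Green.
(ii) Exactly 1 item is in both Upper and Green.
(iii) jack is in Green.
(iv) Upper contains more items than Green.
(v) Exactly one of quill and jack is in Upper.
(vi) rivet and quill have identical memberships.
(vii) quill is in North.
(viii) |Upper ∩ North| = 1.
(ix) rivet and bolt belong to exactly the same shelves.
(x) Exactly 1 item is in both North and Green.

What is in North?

North = {bolt, jack, quill, rivet}

From (i): rivet ∉ Green.
From (iii): jack ∈ Green.
From (vii): quill ∈ North.
(vi): rivet matches quill: rivet ∈ North.
(vi): quill matches rivet: quill ∉ Green.
(ix): bolt matches rivet: bolt ∈ North.
(ix): bolt matches rivet: bolt ∉ Green.
Suppose jack ∉ North: no assignment then satisfies all the clues, so jack ∈ North.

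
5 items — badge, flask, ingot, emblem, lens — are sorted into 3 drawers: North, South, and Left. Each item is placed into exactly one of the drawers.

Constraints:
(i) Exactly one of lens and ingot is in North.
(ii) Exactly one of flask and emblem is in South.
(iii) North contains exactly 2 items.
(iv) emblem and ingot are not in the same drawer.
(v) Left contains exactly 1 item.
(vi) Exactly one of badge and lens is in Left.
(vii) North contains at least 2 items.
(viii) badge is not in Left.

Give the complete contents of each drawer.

From (viii): badge ∉ Left.
(vi) (exactly one): lens ∈ Left.
(i) (exactly one): ingot ∈ North.
(iv): emblem ∉ North.
(v): Left already has 1, so the rest are out.
Only one drawer left: emblem ∈ South.
(ii) (exactly one): flask ∉ South.
Only one drawer left: flask ∈ North.
(iii): North already has 2, so the rest are out.
Only one drawer left: badge ∈ South.

North = {flask, ingot}; South = {badge, emblem}; Left = {lens}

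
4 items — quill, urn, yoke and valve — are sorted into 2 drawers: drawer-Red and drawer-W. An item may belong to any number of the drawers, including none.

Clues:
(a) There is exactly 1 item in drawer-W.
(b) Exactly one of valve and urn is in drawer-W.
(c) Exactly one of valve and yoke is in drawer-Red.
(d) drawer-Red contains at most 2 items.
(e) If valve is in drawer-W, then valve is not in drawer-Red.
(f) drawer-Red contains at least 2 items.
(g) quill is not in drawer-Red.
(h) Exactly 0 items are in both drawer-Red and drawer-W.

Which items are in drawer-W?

drawer-W = {valve}

From (g): quill ∉ drawer-Red.
Suppose quill ∈ drawer-W: no assignment then satisfies all the clues, so quill ∉ drawer-W.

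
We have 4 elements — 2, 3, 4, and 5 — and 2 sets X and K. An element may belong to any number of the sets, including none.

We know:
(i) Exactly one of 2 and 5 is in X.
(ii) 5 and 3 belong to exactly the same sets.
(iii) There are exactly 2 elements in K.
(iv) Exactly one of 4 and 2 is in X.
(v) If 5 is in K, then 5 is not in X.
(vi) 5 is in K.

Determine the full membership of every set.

From (vi): 5 ∈ K.
(ii): 3 matches 5: 3 ∈ K.
(iii): K already has 2, so the rest are out.
(v): 5 ∉ X.
(i) (exactly one): 2 ∈ X.
(ii): 3 matches 5: 3 ∉ X.
(iv) (exactly one): 4 ∉ X.

X = {2}; K = {3, 5}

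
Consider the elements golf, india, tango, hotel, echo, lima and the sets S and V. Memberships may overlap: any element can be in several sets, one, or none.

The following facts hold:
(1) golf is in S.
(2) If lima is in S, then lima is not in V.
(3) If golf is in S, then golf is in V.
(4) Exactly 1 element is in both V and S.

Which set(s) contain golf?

From (1): golf ∈ S.
(3): golf ∈ V.

golf: S, V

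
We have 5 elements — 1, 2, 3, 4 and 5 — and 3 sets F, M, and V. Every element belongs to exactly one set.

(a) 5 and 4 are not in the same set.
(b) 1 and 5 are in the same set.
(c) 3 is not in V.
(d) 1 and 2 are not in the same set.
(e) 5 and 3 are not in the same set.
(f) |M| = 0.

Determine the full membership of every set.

F = {2, 3, 4}; M = {}; V = {1, 5}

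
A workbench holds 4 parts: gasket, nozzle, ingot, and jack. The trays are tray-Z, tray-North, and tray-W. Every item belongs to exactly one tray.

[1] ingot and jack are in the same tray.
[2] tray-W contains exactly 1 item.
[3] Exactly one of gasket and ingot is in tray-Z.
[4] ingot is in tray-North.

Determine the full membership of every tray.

From (4): ingot ∈ tray-North.
(1): jack matches ingot: jack ∉ tray-Z.
(1): jack matches ingot: jack ∈ tray-North.
(3) (exactly one): gasket ∈ tray-Z.
(2): only 1 candidates remain for tray-W, so all are in.

tray-Z = {gasket}; tray-North = {ingot, jack}; tray-W = {nozzle}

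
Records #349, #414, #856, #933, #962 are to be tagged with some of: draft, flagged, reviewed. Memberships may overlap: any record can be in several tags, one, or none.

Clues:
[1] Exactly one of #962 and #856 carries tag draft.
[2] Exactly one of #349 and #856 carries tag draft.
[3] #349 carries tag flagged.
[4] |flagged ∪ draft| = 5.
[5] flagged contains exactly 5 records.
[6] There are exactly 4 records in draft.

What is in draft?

From (3): #349 ∈ flagged.
(5): only 5 candidates remain for flagged, so all are in.
Suppose #349 ∉ draft: no assignment then satisfies all the clues, so #349 ∈ draft.

draft = {#349, #414, #933, #962}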